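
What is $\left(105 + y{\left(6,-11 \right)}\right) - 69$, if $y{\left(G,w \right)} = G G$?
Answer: $72$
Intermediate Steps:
$y{\left(G,w \right)} = G^{2}$
$\left(105 + y{\left(6,-11 \right)}\right) - 69 = \left(105 + 6^{2}\right) - 69 = \left(105 + 36\right) - 69 = 141 - 69 = 72$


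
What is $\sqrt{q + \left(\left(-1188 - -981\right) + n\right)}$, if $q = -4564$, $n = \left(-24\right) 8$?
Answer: $i \sqrt{4963} \approx 70.449 i$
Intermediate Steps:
$n = -192$
$\sqrt{q + \left(\left(-1188 - -981\right) + n\right)} = \sqrt{-4564 - 399} = \sqrt{-4963} = i \sqrt{4963}$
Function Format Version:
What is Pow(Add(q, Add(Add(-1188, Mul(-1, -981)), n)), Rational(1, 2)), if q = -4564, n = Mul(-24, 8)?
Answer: Mul(I, Pow(4963, Rational(1, 2))) ≈ Mul(70.449, I)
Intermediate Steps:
n = -192
Pow(Add(q, Add(Add(-1188, Mul(-1, -981)), n)), Rational(1, 2)) = Pow(Add(-4564, Add(Add(-1188, Mul(-1, -981)), -192)), Rational(1, 2)) = Pow(Add(-4564, Add(Add(-1188, 981), -192)), Rational(1, 2)) = Pow(Add(-4564, Add(-207, -192)), Rational(1, 2)) = Pow(Add(-4564, -399), Rational(1, 2)) = Pow(-4963, Rational(1, 2)) = Mul(I, Pow(4963, Rational(1, 2)))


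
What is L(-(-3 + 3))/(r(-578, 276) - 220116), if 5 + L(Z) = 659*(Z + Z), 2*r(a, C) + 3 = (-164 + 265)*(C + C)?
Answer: 10/384483 ≈ 2.6009e-5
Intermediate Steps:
r(a, C) = -3/2 + 101*C (r(a, C) = -3/2 + ((-164 + 265)*(C + C))/2 = -3/2 + (101*(2*C))/2 = -3/2 + (202*C)/2 = -3/2 + 101*C)
L(Z) = -5 + 1318*Z (L(Z) = -5 + 659*(Z + Z) = -5 + 659*(2*Z) = -5 + 1318*Z)
L(-(-3 + 3))/(r(-578, 276) - 220116) = (-5 + 1318*(-(-3 + 3)))/((-3/2 + 101*276) - 220116) = (-5 + 1318*(-1*0))/((-3/2 + 27876) - 220116) = (-5 + 1318*0)/(55749/2 - 220116) = (-5 + 0)/(-384483/2) = -5*(-2/384483) = 10/384483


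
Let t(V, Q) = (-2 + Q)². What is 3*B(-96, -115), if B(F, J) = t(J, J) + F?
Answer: 40779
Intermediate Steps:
B(F, J) = F + (-2 + J)² (B(F, J) = (-2 + J)² + F = F + (-2 + J)²)
3*B(-96, -115) = 3*(-96 + (-2 - 115)²) = 3*(-96 + (-117)²) = 3*(-96 + 13689) = 3*13593 = 40779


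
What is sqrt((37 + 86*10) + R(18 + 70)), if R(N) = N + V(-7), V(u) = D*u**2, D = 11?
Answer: 2*sqrt(381) ≈ 39.038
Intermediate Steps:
V(u) = 11*u**2
R(N) = 539 + N (R(N) = N + 11*(-7)**2 = N + 11*49 = N + 539 = 539 + N)
sqrt((37 + 86*10) + R(18 + 70)) = sqrt((37 + 86*10) + (539 + (18 + 70))) = sqrt((37 + 860) + (539 + 88)) = sqrt(897 + 627) = sqrt(1524) = 2*sqrt(381)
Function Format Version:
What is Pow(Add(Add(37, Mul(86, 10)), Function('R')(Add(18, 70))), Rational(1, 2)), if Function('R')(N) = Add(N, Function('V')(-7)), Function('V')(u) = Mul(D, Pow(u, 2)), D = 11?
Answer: Mul(2, Pow(381, Rational(1, 2))) ≈ 39.038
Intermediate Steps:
Function('V')(u) = Mul(11, Pow(u, 2))
Function('R')(N) = Add(539, N) (Function('R')(N) = Add(N, Mul(11, Pow(-7, 2))) = Add(N, Mul(11, 49)) = Add(N, 539) = Add(539, N))
Pow(Add(Add(37, Mul(86, 10)), Function('R')(Add(18, 70))), Rational(1, 2)) = Pow(Add(Add(37, Mul(86, 10)), Add(539, Add(18, 70))), Rational(1, 2)) = Pow(Add(Add(37, 860), Add(539, 88)), Rational(1, 2)) = Pow(Add(897, 627), Rational(1, 2)) = Pow(1524, Rational(1, 2)) = Mul(2, Pow(381, Rational(1, 2)))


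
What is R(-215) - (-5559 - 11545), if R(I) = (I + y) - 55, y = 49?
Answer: 16883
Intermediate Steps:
R(I) = -6 + I (R(I) = (I + 49) - 55 = (49 + I) - 55 = -6 + I)
R(-215) - (-5559 - 11545) = (-6 - 215) - (-5559 - 11545) = -221 - 1*(-17104) = -221 + 17104 = 16883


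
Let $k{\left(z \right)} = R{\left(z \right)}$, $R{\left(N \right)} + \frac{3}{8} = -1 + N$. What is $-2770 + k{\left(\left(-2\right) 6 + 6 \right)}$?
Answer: $- \frac{22219}{8} \approx -2777.4$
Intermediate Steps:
$R{\left(N \right)} = - \frac{11}{8} + N$ ($R{\left(N \right)} = - \frac{3}{8} + \left(-1 + N\right) = - \frac{11}{8} + N$)
$k{\left(z \right)} = - \frac{11}{8} + z$
$-2770 + k{\left(\left(-2\right) 6 + 6 \right)} = -2770 + \left(- \frac{11}{8} + \left(\left(-2\right) 6 + 6\right)\right) = -2770 + \left(- \frac{11}{8} + \left(-12 + 6\right)\right) = -2770 - \frac{59}{8} = - \frac{22219}{8}$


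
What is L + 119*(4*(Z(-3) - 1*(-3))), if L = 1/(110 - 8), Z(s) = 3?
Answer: 291313/102 ≈ 2856.0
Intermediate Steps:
L = 1/102 ≈ 0.0098039
L + 119*(4*(Z(-3) - 1*(-3))) = 1/102 + 119*(4*(3 - 1*(-3))) = 1/102 + 119*(4*(3 + 3)) = 1/102 + 119*(4*6) = 1/102 + 119*24 = 1/102 + 2856 = 291313/102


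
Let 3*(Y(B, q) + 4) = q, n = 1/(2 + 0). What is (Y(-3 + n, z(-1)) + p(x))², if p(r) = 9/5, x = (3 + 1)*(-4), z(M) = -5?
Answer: 3364/225 ≈ 14.951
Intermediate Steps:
x = -16 (x = 4*(-4) = -16)
p(r) = 9/5 (p(r) = 9*(⅕) = 9/5)
n = ½ (n = 1/2 = ½ ≈ 0.50000)
Y(B, q) = -4 + q/3
(Y(-3 + n, z(-1)) + p(x))² = ((-4 + (⅓)*(-5)) + 9/5)² = ((-4 - 5/3) + 9/5)² = (-17/3 + 9/5)² = (-58/15)² = 3364/225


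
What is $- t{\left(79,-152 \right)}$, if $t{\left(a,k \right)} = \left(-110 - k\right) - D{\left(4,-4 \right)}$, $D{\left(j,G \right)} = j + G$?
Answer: $-42$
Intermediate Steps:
$D{\left(j,G \right)} = G + j$
$t{\left(a,k \right)} = -110 - k$ ($t{\left(a,k \right)} = \left(-110 - k\right) - \left(-4 + 4\right) = \left(-110 - k\right) - 0 = \left(-110 - k\right) + 0 = -110 - k$)
$- t{\left(79,-152 \right)} = - (-110 - -152) = - (-110 + 152) = \left(-1\right) 42 = -42$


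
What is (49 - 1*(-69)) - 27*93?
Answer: -2393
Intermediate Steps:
(49 - 1*(-69)) - 27*93 = (49 + 69) - 2511 = 118 - 2511 = -2393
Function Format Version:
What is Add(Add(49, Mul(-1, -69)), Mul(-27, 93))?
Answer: -2393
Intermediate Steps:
Add(Add(49, Mul(-1, -69)), Mul(-27, 93)) = Add(Add(49, 69), -2511) = Add(118, -2511) = -2393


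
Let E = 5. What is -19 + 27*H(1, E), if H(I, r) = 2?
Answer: 35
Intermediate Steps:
-19 + 27*H(1, E) = -19 + 27*2 = -19 + 54 = 35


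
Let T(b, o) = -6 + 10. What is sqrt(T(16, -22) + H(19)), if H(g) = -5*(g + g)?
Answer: I*sqrt(186) ≈ 13.638*I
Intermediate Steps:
T(b, o) = 4
H(g) = -10*g
sqrt(T(16, -22) + H(19)) = sqrt(4 - 10*19) = sqrt(4 - 190) = sqrt(-186) = I*sqrt(186)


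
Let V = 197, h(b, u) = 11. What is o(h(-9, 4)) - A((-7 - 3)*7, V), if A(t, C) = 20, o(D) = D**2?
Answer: 101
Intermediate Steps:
o(h(-9, 4)) - A((-7 - 3)*7, V) = 11**2 - 1*20 = 121 - 20 = 101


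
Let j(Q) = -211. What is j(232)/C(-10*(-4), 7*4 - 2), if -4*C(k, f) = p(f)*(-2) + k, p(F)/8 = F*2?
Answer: -211/198 ≈ -1.0657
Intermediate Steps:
p(F) = 16*F (p(F) = 8*(F*2) = 8*(2*F) = 16*F)
C(k, f) = 8*f - k/4 (C(k, f) = -((16*f)*(-2) + k)/4 = -(-32*f + k)/4 = -(k - 32*f)/4 = 8*f - k/4)
j(232)/C(-10*(-4), 7*4 - 2) = -211/(8*(7*4 - 2) - (-5)*(-4)/2) = -211/(8*(28 - 2) - 1/4*40) = -211/(8*26 - 10) = -211/(208 - 10) = -211/198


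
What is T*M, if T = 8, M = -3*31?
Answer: -744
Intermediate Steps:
M = -93
T*M = 8*(-93) = -744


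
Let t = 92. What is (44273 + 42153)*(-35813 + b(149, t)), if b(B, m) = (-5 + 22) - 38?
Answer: -3096989284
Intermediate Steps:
b(B, m) = -21 (b(B, m) = 17 - 38 = -21)
(44273 + 42153)*(-35813 + b(149, t)) = (44273 + 42153)*(-35813 - 21) = 86426*(-35834) = -3096989284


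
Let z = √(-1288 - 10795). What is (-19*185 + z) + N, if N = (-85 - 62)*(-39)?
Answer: 2218 + I*√12083 ≈ 2218.0 + 109.92*I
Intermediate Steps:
z = I*√12083 (z = √(-12083) = I*√12083 ≈ 109.92*I)
N = 5733 (N = -147*(-39) = 5733)
(-19*185 + z) + N = (-19*185 + I*√12083) + 5733 = (-3515 + I*√12083) + 5733 = 2218 + I*√12083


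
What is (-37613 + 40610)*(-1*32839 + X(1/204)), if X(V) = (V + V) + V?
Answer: -6692453847/68 ≈ -9.8418e+7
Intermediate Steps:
X(V) = 3*V (X(V) = 2*V + V = 3*V)
(-37613 + 40610)*(-1*32839 + X(1/204)) = (-37613 + 40610)*(-1*32839 + 3/204) = 2997*(-32839 + 3*(1/204)) = 2997*(-32839 + 1/68) = 2997*(-2233051/68) = -6692453847/68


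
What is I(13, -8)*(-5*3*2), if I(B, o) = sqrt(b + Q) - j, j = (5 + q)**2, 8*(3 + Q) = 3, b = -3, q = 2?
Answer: 1470 - 45*I*sqrt(10)/2 ≈ 1470.0 - 71.151*I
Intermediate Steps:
Q = -21/8 (Q = -3 + (1/8)*3 = -3 + 3/8 = -21/8 ≈ -2.6250)
j = 49 (j = (5 + 2)**2 = 7**2 = 49)
I(B, o) = -49 + 3*I*sqrt(10)/4 (I(B, o) = sqrt(-3 - 21/8) - 1*49 = sqrt(-45/8) - 49 = 3*I*sqrt(10)/4 - 49 = -49 + 3*I*sqrt(10)/4)
I(13, -8)*(-5*3*2) = (-49 + 3*I*sqrt(10)/4)*(-5*3*2) = (-49 + 3*I*sqrt(10)/4)*(-15*2) = (-49 + 3*I*sqrt(10)/4)*(-30) = 1470 - 45*I*sqrt(10)/2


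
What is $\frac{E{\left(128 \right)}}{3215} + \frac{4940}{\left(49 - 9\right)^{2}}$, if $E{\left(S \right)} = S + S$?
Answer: $\frac{162917}{51440} \approx 3.1671$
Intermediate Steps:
$E{\left(S \right)} = 2 S$
$\frac{E{\left(128 \right)}}{3215} + \frac{4940}{\left(49 - 9\right)^{2}} = \frac{2 \cdot 128}{3215} + \frac{4940}{\left(49 - 9\right)^{2}} = 256 \cdot \frac{1}{3215} + \frac{4940}{40^{2}} = \frac{256}{3215} + \frac{4940}{1600} = \frac{256}{3215} + 4940 \cdot \frac{1}{1600} = \frac{256}{3215} + \frac{247}{80} = \frac{162917}{51440}$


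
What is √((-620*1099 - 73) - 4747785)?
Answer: I*√5429238 ≈ 2330.1*I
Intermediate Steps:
√((-620*1099 - 73) - 4747785) = √((-681380 - 73) - 4747785) = √(-681453 - 4747785) = √(-5429238) = I*√5429238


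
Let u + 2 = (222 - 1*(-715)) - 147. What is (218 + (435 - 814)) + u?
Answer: 627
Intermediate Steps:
u = 788 (u = -2 + ((222 - 1*(-715)) - 147) = -2 + ((222 + 715) - 147) = -2 + (937 - 147) = -2 + 790 = 788)
(218 + (435 - 814)) + u = (218 + (435 - 814)) + 788 = (218 - 379) + 788 = -161 + 788 = 627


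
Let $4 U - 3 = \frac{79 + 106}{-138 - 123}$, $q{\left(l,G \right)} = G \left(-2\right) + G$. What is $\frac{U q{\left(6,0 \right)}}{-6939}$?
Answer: $0$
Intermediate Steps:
$q{\left(l,G \right)} = - G$ ($q{\left(l,G \right)} = - 2 G + G = - G$)
$U = \frac{299}{522}$ ($U = \frac{3}{4} + \frac{\left(79 + 106\right) \frac{1}{-138 - 123}}{4} = \frac{3}{4} + \frac{185 \frac{1}{-261}}{4} = \frac{3}{4} + \frac{185 \left(- \frac{1}{261}\right)}{4} = \frac{3}{4} + \frac{1}{4} \left(- \frac{185}{261}\right) = \frac{3}{4} - \frac{185}{1044} = \frac{299}{522} \approx 0.5728$)
$\frac{U q{\left(6,0 \right)}}{-6939} = \frac{\frac{299}{522} \left(\left(-1\right) 0\right)}{-6939} = \frac{299}{522} \cdot 0 \left(- \frac{1}{6939}\right) = 0 \left(- \frac{1}{6939}\right) = 0$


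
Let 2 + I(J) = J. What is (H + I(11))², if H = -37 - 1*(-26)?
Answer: 4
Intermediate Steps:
H = -11 (H = -37 + 26 = -11)
I(J) = -2 + J
(H + I(11))² = (-11 + (-2 + 11))² = (-11 + 9)² = (-2)² = 4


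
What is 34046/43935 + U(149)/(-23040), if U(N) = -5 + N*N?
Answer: -109633/581760 ≈ -0.18845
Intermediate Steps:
U(N) = -5 + N²
34046/43935 + U(149)/(-23040) = 34046/43935 + (-5 + 149²)/(-23040) = 34046*(1/43935) + (-5 + 22201)*(-1/23040) = 1174/1515 + 22196*(-1/23040) = 1174/1515 - 5549/5760 = -109633/581760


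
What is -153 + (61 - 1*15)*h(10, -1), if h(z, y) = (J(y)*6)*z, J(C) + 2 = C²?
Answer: -2913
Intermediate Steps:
J(C) = -2 + C²
h(z, y) = z*(-12 + 6*y²) (h(z, y) = ((-2 + y²)*6)*z = (-12 + 6*y²)*z = z*(-12 + 6*y²))
-153 + (61 - 1*15)*h(10, -1) = -153 + (61 - 1*15)*(6*10*(-2 + (-1)²)) = -153 + (61 - 15)*(6*10*(-2 + 1)) = -153 + 46*(6*10*(-1)) = -153 + 46*(-60) = -153 - 2760 = -2913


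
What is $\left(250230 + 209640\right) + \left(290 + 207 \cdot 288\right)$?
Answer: $519776$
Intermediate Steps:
$\left(250230 + 209640\right) + \left(290 + 207 \cdot 288\right) = 459870 + \left(290 + 59616\right) = 459870 + 59906 = 519776$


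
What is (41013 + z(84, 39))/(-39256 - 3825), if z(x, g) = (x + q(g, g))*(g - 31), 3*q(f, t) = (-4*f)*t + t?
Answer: -25565/43081 ≈ -0.59342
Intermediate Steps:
q(f, t) = t/3 - 4*f*t/3 (q(f, t) = ((-4*f)*t + t)/3 = (-4*f*t + t)/3 = (t - 4*f*t)/3 = t/3 - 4*f*t/3)
z(x, g) = (-31 + g)*(x + g*(1 - 4*g)/3) (z(x, g) = (x + g*(1 - 4*g)/3)*(g - 31) = (x + g*(1 - 4*g)/3)*(-31 + g) = (-31 + g)*(x + g*(1 - 4*g)/3))
(41013 + z(84, 39))/(-39256 - 3825) = (41013 + (-31*84 - 31/3*39 - 4/3*39**3 + (125/3)*39**2 + 39*84))/(-39256 - 3825) = (41013 + (-2604 - 403 - 4/3*59319 + (125/3)*1521 + 3276))/(-43081) = (41013 + (-2604 - 403 - 79092 + 63375 + 3276))*(-1/43081) = (41013 - 15448)*(-1/43081) = 25565*(-1/43081) = -25565/43081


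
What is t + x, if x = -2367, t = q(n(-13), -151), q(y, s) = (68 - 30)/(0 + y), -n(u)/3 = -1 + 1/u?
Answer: -49460/21 ≈ -2355.2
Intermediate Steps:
n(u) = 3 - 3/u (n(u) = -3*(-1 + 1/u) = 3 - 3/u)
q(y, s) = 38/y
t = 247/21 (t = 38/(3 - 3/(-13)) = 38/(3 - 3*(-1/13)) = 38/(3 + 3/13) = 38/(42/13) = 38*(13/42) = 247/21 ≈ 11.762)
t + x = 247/21 - 2367 = -49460/21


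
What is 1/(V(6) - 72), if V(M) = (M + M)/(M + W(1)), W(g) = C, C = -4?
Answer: -1/66 ≈ -0.015152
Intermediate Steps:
W(g) = -4
V(M) = 2*M/(-4 + M) (V(M) = (M + M)/(M - 4) = (2*M)/(-4 + M) = 2*M/(-4 + M))
1/(V(6) - 72) = 1/(2*6/(-4 + 6) - 72) = 1/(2*6/2 - 72) = 1/(2*6*(½) - 72) = 1/(6 - 72) = 1/(-66) = -1/66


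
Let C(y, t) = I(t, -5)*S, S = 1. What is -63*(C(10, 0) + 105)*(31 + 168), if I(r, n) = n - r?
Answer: -1253700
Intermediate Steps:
C(y, t) = -5 - t (C(y, t) = (-5 - t)*1 = -5 - t)
-63*(C(10, 0) + 105)*(31 + 168) = -63*((-5 - 1*0) + 105)*(31 + 168) = -63*((-5 + 0) + 105)*199 = -63*(-5 + 105)*199 = -6300*199 = -63*19900 = -1253700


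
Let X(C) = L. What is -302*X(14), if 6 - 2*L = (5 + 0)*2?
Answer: 604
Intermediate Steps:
L = -2 (L = 3 - (5 + 0)*2/2 = 3 - 5*2/2 = 3 - ½*10 = 3 - 5 = -2)
X(C) = -2
-302*X(14) = -302*(-2) = 604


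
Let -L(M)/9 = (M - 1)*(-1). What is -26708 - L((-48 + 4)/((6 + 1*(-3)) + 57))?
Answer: -133462/5 ≈ -26692.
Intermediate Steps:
L(M) = -9 + 9*M (L(M) = -9*(M - 1)*(-1) = -9*(-1 + M)*(-1) = -9*(1 - M) = -9 + 9*M)
-26708 - L((-48 + 4)/((6 + 1*(-3)) + 57)) = -26708 - (-9 + 9*((-48 + 4)/((6 + 1*(-3)) + 57))) = -26708 - (-9 + 9*(-44/((6 - 3) + 57))) = -26708 - (-9 + 9*(-44/(3 + 57))) = -26708 - (-9 + 9*(-44/60)) = -26708 - (-9 + 9*(-44*1/60)) = -26708 - (-9 + 9*(-11/15)) = -26708 - (-9 - 33/5) = -26708 - 1*(-78/5) = -26708 + 78/5 = -133462/5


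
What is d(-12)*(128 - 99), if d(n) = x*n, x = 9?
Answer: -3132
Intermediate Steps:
d(n) = 9*n
d(-12)*(128 - 99) = (9*(-12))*(128 - 99) = -108*29 = -3132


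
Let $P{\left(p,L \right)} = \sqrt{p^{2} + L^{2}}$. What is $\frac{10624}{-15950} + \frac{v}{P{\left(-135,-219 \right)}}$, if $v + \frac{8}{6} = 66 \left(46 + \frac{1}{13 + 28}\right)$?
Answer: $- \frac{5312}{7975} + \frac{186731 \sqrt{7354}}{1356813} \approx 11.136$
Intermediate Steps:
$v = \frac{373462}{123}$ ($v = - \frac{4}{3} + 66 \left(46 + \frac{1}{13 + 28}\right) = - \frac{4}{3} + 66 \left(46 + \frac{1}{41}\right) = - \frac{4}{3} + 66 \cdot \frac{1887}{41} = - \frac{4}{3} + \frac{124542}{41} = \frac{373462}{123} \approx 3036.3$)
$P{\left(p,L \right)} = \sqrt{L^{2} + p^{2}}$
$\frac{10624}{-15950} + \frac{v}{P{\left(-135,-219 \right)}} = \frac{10624}{-15950} + \frac{373462}{123 \sqrt{\left(-219\right)^{2} + \left(-135\right)^{2}}} = 10624 \left(- \frac{1}{15950}\right) + \frac{373462}{123 \sqrt{47961 + 18225}} = - \frac{5312}{7975} + \frac{373462}{123 \sqrt{66186}} = - \frac{5312}{7975} + \frac{373462}{123 \cdot 3 \sqrt{7354}} = - \frac{5312}{7975} + \frac{373462 \frac{\sqrt{7354}}{22062}}{123} = - \frac{5312}{7975} + \frac{186731 \sqrt{7354}}{1356813}$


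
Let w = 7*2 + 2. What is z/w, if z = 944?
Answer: 59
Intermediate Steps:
w = 16 (w = 14 + 2 = 16)
z/w = 944/16 = 944*(1/16) = 59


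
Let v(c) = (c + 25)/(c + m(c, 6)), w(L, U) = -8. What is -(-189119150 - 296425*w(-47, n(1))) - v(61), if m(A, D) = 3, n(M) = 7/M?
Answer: 5975927957/32 ≈ 1.8675e+8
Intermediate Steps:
v(c) = (25 + c)/(3 + c) (v(c) = (c + 25)/(c + 3) = (25 + c)/(3 + c))
-(-189119150 - 296425*w(-47, n(1))) - v(61) = -167/(1/((-8 + 638)*(-1775))) - (25 + 61)/(3 + 61) = -167/(-1/1775/630) - 86/64 = -167/((1/630)*(-1/1775)) - 86/64 = -167/(-1/1118250) - 1*43/32 = -167*(-1118250) - 43/32 = 186747750 - 43/32 = 5975927957/32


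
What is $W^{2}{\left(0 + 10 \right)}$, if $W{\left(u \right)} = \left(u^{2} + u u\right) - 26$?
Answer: $30276$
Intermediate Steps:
$W{\left(u \right)} = -26 + 2 u^{2}$ ($W{\left(u \right)} = \left(u^{2} + u^{2}\right) - 26 = 2 u^{2} - 26 = -26 + 2 u^{2}$)
$W^{2}{\left(0 + 10 \right)} = \left(-26 + 2 \left(0 + 10\right)^{2}\right)^{2} = \left(-26 + 2 \cdot 10^{2}\right)^{2} = \left(-26 + 2 \cdot 100\right)^{2} = \left(-26 + 200\right)^{2} = 174^{2} = 30276$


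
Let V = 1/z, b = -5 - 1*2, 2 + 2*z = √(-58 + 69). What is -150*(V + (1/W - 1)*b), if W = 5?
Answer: -6480/7 - 300*√11/7 ≈ -1067.9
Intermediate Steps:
z = -1 + √11/2 (z = -1 + √(-58 + 69)/2 = -1 + √11/2 ≈ 0.65831)
b = -7 (b = -5 - 2 = -7)
V = 1/(-1 + √11/2) ≈ 1.5190
-150*(V + (1/W - 1)*b) = -150*((4/7 + 2*√11/7) + (1/5 - 1)*(-7)) = -150*((4/7 + 2*√11/7) + (1*(⅕) - 1)*(-7)) = -150*((4/7 + 2*√11/7) + (⅕ - 1)*(-7)) = -150*((4/7 + 2*√11/7) - ⅘*(-7)) = -150*((4/7 + 2*√11/7) + 28/5) = -150*(216/35 + 2*√11/7) = -6480/7 - 300*√11/7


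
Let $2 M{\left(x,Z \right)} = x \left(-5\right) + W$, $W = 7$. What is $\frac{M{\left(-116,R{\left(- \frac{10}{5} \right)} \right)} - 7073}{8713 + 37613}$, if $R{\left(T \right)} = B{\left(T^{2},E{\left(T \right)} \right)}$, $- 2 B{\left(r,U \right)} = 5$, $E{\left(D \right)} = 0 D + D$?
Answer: $- \frac{1937}{13236} \approx -0.14634$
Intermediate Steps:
$E{\left(D \right)} = D$ ($E{\left(D \right)} = 0 + D = D$)
$B{\left(r,U \right)} = - \frac{5}{2}$ ($B{\left(r,U \right)} = \left(- \frac{1}{2}\right) 5 = - \frac{5}{2}$)
$R{\left(T \right)} = - \frac{5}{2}$
$M{\left(x,Z \right)} = \frac{7}{2} - \frac{5 x}{2}$ ($M{\left(x,Z \right)} = \frac{x \left(-5\right) + 7}{2} = \frac{- 5 x + 7}{2} = \frac{7 - 5 x}{2} = \frac{7}{2} - \frac{5 x}{2}$)
$\frac{M{\left(-116,R{\left(- \frac{10}{5} \right)} \right)} - 7073}{8713 + 37613} = \frac{\left(\frac{7}{2} - -290\right) - 7073}{8713 + 37613} = \frac{\left(\frac{7}{2} + 290\right) - 7073}{46326} = \left(\frac{587}{2} - 7073\right) \frac{1}{46326} = \left(- \frac{13559}{2}\right) \frac{1}{46326} = - \frac{1937}{13236}$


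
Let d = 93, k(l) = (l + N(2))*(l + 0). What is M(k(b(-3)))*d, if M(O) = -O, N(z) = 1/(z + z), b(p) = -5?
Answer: -8835/4 ≈ -2208.8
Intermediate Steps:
N(z) = 1/(2*z)
k(l) = l*(1/4 + l) (k(l) = (l + (1/2)/2)*(l + 0) = (l + (1/2)*(1/2))*l = (l + 1/4)*l = (1/4 + l)*l = l*(1/4 + l))
M(k(b(-3)))*d = -(-5)*(1/4 - 5)*93 = -(-5)*(-19)/4*93 = -1*95/4*93 = -95/4*93 = -8835/4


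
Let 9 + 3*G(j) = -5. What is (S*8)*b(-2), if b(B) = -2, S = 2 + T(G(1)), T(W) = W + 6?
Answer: -160/3 ≈ -53.333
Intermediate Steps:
G(j) = -14/3 (G(j) = -3 + (⅓)*(-5) = -3 - 5/3 = -14/3)
T(W) = 6 + W
S = 10/3 (S = 2 + (6 - 14/3) = 2 + 4/3 = 10/3 ≈ 3.3333)
(S*8)*b(-2) = ((10/3)*8)*(-2) = (80/3)*(-2) = -160/3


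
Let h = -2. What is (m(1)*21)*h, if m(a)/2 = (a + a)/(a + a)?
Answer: -84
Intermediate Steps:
m(a) = 2 (m(a) = 2*((a + a)/(a + a)) = 2*((2*a)/((2*a))) = 2*((2*a)*(1/(2*a))) = 2*1 = 2)
(m(1)*21)*h = (2*21)*(-2) = 42*(-2) = -84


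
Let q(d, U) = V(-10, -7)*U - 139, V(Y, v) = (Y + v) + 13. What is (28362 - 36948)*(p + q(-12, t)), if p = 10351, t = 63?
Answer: -85516560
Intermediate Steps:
V(Y, v) = 13 + Y + v
q(d, U) = -139 - 4*U (q(d, U) = (13 - 10 - 7)*U - 139 = -4*U - 139 = -139 - 4*U)
(28362 - 36948)*(p + q(-12, t)) = (28362 - 36948)*(10351 + (-139 - 4*63)) = -8586*(10351 + (-139 - 252)) = -8586*(10351 - 391) = -8586*9960 = -85516560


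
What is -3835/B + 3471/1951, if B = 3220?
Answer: 738907/1256444 ≈ 0.58809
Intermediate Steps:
-3835/B + 3471/1951 = -3835/3220 + 3471/1951 = -3835*1/3220 + 3471*(1/1951) = -767/644 + 3471/1951 = 738907/1256444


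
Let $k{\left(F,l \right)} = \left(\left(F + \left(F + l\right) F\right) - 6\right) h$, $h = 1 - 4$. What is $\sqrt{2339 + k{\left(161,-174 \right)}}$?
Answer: $\sqrt{8153} \approx 90.294$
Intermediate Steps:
$h = -3$ ($h = 1 - 4 = -3$)
$k{\left(F,l \right)} = 18 - 3 F - 3 F \left(F + l\right)$ ($k{\left(F,l \right)} = \left(\left(F + \left(F + l\right) F\right) - 6\right) \left(-3\right) = \left(\left(F + F \left(F + l\right)\right) - 6\right) \left(-3\right) = \left(-6 + F + F \left(F + l\right)\right) \left(-3\right) = 18 - 3 F - 3 F \left(F + l\right)$)
$\sqrt{2339 + k{\left(161,-174 \right)}} = \sqrt{2339 - \left(465 - 84042 + 77763\right)} = \sqrt{2339 + \left(18 - 483 - 77763 + 84042\right)} = \sqrt{2339 + 5814} = \sqrt{8153}$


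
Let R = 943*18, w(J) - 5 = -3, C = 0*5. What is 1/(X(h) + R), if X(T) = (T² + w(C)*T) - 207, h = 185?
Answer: 1/51362 ≈ 1.9470e-5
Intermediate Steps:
C = 0
w(J) = 2 (w(J) = 5 - 3 = 2)
X(T) = -207 + T² + 2*T (X(T) = (T² + 2*T) - 207 = -207 + T² + 2*T)
R = 16974
1/(X(h) + R) = 1/((-207 + 185² + 2*185) + 16974) = 1/((-207 + 34225 + 370) + 16974) = 1/(34388 + 16974) = 1/51362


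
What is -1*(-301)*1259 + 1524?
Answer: 380483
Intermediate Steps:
-1*(-301)*1259 + 1524 = 301*1259 + 1524 = 378959 + 1524 = 380483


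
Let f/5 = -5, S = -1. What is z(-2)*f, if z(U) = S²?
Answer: -25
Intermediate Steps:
f = -25 (f = 5*(-5) = -25)
z(U) = 1 (z(U) = (-1)² = 1)
z(-2)*f = 1*(-25) = -25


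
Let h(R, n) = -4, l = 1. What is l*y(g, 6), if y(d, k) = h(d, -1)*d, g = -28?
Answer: 112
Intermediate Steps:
y(d, k) = -4*d
l*y(g, 6) = 1*(-4*(-28)) = 1*112 = 112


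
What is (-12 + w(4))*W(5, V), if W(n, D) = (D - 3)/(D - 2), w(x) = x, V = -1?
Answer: -32/3 ≈ -10.667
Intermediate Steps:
W(n, D) = (-3 + D)/(-2 + D)
(-12 + w(4))*W(5, V) = (-12 + 4)*((-3 - 1)/(-2 - 1)) = -8*(-4)/(-3) = -(-8)*(-4)/3 = -8*4/3 = -32/3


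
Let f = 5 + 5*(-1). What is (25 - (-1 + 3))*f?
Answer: 0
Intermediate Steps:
f = 0 (f = 5 - 5 = 0)
(25 - (-1 + 3))*f = (25 - (-1 + 3))*0 = (25 - 1*2)*0 = (25 - 2)*0 = 23*0 = 0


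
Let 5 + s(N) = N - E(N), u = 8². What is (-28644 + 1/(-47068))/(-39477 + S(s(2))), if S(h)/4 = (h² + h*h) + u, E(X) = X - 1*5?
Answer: 1348215793/1846054028 ≈ 0.73032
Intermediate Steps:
u = 64
E(X) = -5 + X (E(X) = X - 5 = -5 + X)
s(N) = 0 (s(N) = -5 + (N - (-5 + N)) = -5 + (N + (5 - N)) = -5 + 5 = 0)
S(h) = 256 + 8*h² (S(h) = 4*((h² + h*h) + 64) = 4*((h² + h²) + 64) = 4*(2*h² + 64) = 4*(64 + 2*h²) = 256 + 8*h²)
(-28644 + 1/(-47068))/(-39477 + S(s(2))) = (-28644 + 1/(-47068))/(-39477 + (256 + 8*0²)) = (-28644 - 1/47068)/(-39477 + (256 + 8*0)) = -1348215793/(47068*(-39477 + (256 + 0))) = -1348215793/(47068*(-39477 + 256)) = -1348215793/47068/(-39221) = -1348215793/47068*(-1/39221) = 1348215793/1846054028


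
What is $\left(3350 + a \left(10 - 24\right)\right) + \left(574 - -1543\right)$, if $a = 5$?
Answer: $5397$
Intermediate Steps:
$\left(3350 + a \left(10 - 24\right)\right) + \left(574 - -1543\right) = \left(3350 + 5 \left(10 - 24\right)\right) + \left(574 - -1543\right) = \left(3350 + 5 \left(-14\right)\right) + \left(574 + 1543\right) = \left(3350 - 70\right) + 2117 = 3280 + 2117 = 5397$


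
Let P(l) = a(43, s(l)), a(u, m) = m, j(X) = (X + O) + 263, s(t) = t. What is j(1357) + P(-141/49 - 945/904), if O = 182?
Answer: 79647623/44296 ≈ 1798.1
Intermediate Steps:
j(X) = 445 + X (j(X) = (X + 182) + 263 = (182 + X) + 263 = 445 + X)
P(l) = l
j(1357) + P(-141/49 - 945/904) = (445 + 1357) + (-141/49 - 945/904) = 1802 + (-141*1/49 - 945*1/904) = 1802 + (-141/49 - 945/904) = 1802 - 173769/44296 = 79647623/44296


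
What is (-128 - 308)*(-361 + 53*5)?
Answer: 41856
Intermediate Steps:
(-128 - 308)*(-361 + 53*5) = -436*(-361 + 265) = -436*(-96) = 41856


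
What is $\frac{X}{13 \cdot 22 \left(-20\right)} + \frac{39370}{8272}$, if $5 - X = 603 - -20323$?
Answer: $\frac{565703}{67210} \approx 8.4169$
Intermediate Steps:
$X = -20921$ ($X = 5 - \left(603 - -20323\right) = 5 - \left(603 + 20323\right) = 5 - 20926 = -20921$)
$\frac{X}{13 \cdot 22 \left(-20\right)} + \frac{39370}{8272} = - \frac{20921}{13 \cdot 22 \left(-20\right)} + \frac{39370}{8272} = - \frac{20921}{286 \left(-20\right)} + 39370 \cdot \frac{1}{8272} = - \frac{20921}{-5720} + \frac{19685}{4136} = \left(-20921\right) \left(- \frac{1}{5720}\right) + \frac{19685}{4136} = \frac{20921}{5720} + \frac{19685}{4136} = \frac{565703}{67210}$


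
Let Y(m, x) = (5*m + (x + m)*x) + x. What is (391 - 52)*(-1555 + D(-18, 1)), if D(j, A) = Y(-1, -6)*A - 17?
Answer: -522399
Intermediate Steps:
Y(m, x) = x + 5*m + x*(m + x) (Y(m, x) = (5*m + (m + x)*x) + x = (5*m + x*(m + x)) + x = x + 5*m + x*(m + x))
D(j, A) = -17 + 31*A (D(j, A) = (-6 + (-6)² + 5*(-1) - 1*(-6))*A - 17 = (-6 + 36 - 5 + 6)*A - 17 = 31*A - 17 = -17 + 31*A)
(391 - 52)*(-1555 + D(-18, 1)) = (391 - 52)*(-1555 + (-17 + 31*1)) = 339*(-1555 + (-17 + 31)) = 339*(-1555 + 14) = 339*(-1541) = -522399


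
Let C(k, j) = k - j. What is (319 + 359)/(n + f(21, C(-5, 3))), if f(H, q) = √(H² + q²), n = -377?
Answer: -42601/23604 - 113*√505/23604 ≈ -1.9124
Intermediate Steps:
(319 + 359)/(n + f(21, C(-5, 3))) = (319 + 359)/(-377 + √(21² + (-5 - 1*3)²)) = 678/(-377 + √(441 + (-5 - 3)²)) = 678/(-377 + √(441 + (-8)²)) = 678/(-377 + √(441 + 64)) = 678/(-377 + √505)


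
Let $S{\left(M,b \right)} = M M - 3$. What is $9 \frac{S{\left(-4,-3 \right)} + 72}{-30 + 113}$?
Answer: $\frac{765}{83} \approx 9.2169$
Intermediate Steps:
$S{\left(M,b \right)} = -3 + M^{2}$ ($S{\left(M,b \right)} = M^{2} - 3 = -3 + M^{2}$)
$9 \frac{S{\left(-4,-3 \right)} + 72}{-30 + 113} = 9 \frac{\left(-3 + \left(-4\right)^{2}\right) + 72}{-30 + 113} = 9 \frac{\left(-3 + 16\right) + 72}{83} = 9 \left(13 + 72\right) \frac{1}{83} = 9 \cdot 85 \cdot \frac{1}{83} = 9 \cdot \frac{85}{83} = \frac{765}{83}$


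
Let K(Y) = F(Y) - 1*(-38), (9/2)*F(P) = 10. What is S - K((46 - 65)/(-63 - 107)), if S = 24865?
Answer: 223423/9 ≈ 24825.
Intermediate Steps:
F(P) = 20/9 (F(P) = (2/9)*10 = 20/9)
K(Y) = 362/9 (K(Y) = 20/9 - 1*(-38) = 20/9 + 38 = 362/9)
S - K((46 - 65)/(-63 - 107)) = 24865 - 1*362/9 = 24865 - 362/9 = 223423/9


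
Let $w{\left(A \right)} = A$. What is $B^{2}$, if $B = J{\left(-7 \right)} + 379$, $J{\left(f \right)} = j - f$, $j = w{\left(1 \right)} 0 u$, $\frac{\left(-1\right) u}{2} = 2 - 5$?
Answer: $148996$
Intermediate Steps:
$u = 6$ ($u = - 2 \left(2 - 5\right) = \left(-2\right) \left(-3\right) = 6$)
$j = 0$ ($j = 1 \cdot 0 \cdot 6 = 0 \cdot 6 = 0$)
$J{\left(f \right)} = - f$ ($J{\left(f \right)} = 0 - f = - f$)
$B = 386$ ($B = \left(-1\right) \left(-7\right) + 379 = 7 + 379 = 386$)
$B^{2} = 386^{2} = 148996$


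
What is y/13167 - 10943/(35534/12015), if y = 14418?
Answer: -192298526667/51986242 ≈ -3699.0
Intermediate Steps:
y/13167 - 10943/(35534/12015) = 14418/13167 - 10943/(35534/12015) = 14418*(1/13167) - 10943/(35534*(1/12015)) = 1602/1463 - 10943/35534/12015 = 1602/1463 - 10943*12015/35534 = 1602/1463 - 131480145/35534 = -192298526667/51986242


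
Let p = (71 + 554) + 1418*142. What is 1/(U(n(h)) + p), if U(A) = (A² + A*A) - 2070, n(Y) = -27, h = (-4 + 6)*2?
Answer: 1/201369 ≈ 4.9660e-6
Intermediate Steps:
h = 4 (h = 2*2 = 4)
U(A) = -2070 + 2*A² (U(A) = (A² + A²) - 2070 = 2*A² - 2070 = -2070 + 2*A²)
p = 201981 (p = 625 + 201356 = 201981)
1/(U(n(h)) + p) = 1/((-2070 + 2*(-27)²) + 201981) = 1/((-2070 + 2*729) + 201981) = 1/((-2070 + 1458) + 201981) = 1/(-612 + 201981) = 1/201369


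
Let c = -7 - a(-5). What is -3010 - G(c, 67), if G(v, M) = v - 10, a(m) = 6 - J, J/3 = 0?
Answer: -2987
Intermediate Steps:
J = 0 (J = 3*0 = 0)
a(m) = 6 (a(m) = 6 - 1*0 = 6 + 0 = 6)
c = -13 (c = -7 - 1*6 = -7 - 6 = -13)
G(v, M) = -10 + v
-3010 - G(c, 67) = -3010 - (-10 - 13) = -3010 - 1*(-23) = -3010 + 23 = -2987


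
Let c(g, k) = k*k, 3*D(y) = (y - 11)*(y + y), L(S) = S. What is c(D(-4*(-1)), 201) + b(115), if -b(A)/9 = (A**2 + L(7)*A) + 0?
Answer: -85869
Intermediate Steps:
D(y) = 2*y*(-11 + y)/3 (D(y) = ((y - 11)*(y + y))/3 = ((-11 + y)*(2*y))/3 = (2*y*(-11 + y))/3 = 2*y*(-11 + y)/3)
b(A) = -63*A - 9*A**2 (b(A) = -9*((A**2 + 7*A) + 0) = -9*(A**2 + 7*A) = -63*A - 9*A**2)
c(g, k) = k**2
c(D(-4*(-1)), 201) + b(115) = 201**2 - 9*115*(7 + 115) = 40401 - 9*115*122 = 40401 - 126270 = -85869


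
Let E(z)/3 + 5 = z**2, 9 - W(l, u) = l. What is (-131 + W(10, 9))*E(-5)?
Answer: -7920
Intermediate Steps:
W(l, u) = 9 - l
E(z) = -15 + 3*z**2
(-131 + W(10, 9))*E(-5) = (-131 + (9 - 1*10))*(-15 + 3*(-5)**2) = (-131 + (9 - 10))*(-15 + 3*25) = (-131 - 1)*(-15 + 75) = -132*60 = -7920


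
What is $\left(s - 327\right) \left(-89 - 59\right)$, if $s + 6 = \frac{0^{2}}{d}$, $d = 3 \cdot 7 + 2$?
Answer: $49284$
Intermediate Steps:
$d = 23$ ($d = 21 + 2 = 23$)
$s = -6$ ($s = -6 + \frac{0^{2}}{23} = -6 + 0 \cdot \frac{1}{23} = -6 + 0 = -6$)
$\left(s - 327\right) \left(-89 - 59\right) = \left(-6 - 327\right) \left(-89 - 59\right) = \left(-333\right) \left(-148\right) = 49284$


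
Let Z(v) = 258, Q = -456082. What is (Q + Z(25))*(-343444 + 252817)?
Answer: 41309961648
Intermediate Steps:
(Q + Z(25))*(-343444 + 252817) = (-456082 + 258)*(-343444 + 252817) = -455824*(-90627) = 41309961648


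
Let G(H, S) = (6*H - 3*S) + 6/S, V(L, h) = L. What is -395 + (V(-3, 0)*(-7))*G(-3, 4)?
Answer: -1987/2 ≈ -993.50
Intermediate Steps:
G(H, S) = -3*S + 6*H + 6/S (G(H, S) = (-3*S + 6*H) + 6/S = -3*S + 6*H + 6/S)
-395 + (V(-3, 0)*(-7))*G(-3, 4) = -395 + (-3*(-7))*(-3*4 + 6*(-3) + 6/4) = -395 + 21*(-12 - 18 + 6*(¼)) = -395 + 21*(-12 - 18 + 3/2) = -395 + 21*(-57/2) = -395 - 1197/2 = -1987/2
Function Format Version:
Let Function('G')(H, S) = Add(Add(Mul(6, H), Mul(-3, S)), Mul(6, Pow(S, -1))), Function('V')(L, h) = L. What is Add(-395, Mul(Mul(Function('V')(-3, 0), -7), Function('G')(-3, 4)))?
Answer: Rational(-1987, 2) ≈ -993.50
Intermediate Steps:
Function('G')(H, S) = Add(Mul(-3, S), Mul(6, H), Mul(6, Pow(S, -1))) (Function('G')(H, S) = Add(Add(Mul(-3, S), Mul(6, H)), Mul(6, Pow(S, -1))) = Add(Mul(-3, S), Mul(6, H), Mul(6, Pow(S, -1))))
Add(-395, Mul(Mul(Function('V')(-3, 0), -7), Function('G')(-3, 4))) = Add(-395, Mul(Mul(-3, -7), Add(Mul(-3, 4), Mul(6, -3), Mul(6, Pow(4, -1))))) = Add(-395, Mul(21, Add(-12, -18, Mul(6, Rational(1, 4))))) = Add(-395, Mul(21, Add(-12, -18, Rational(3, 2)))) = Add(-395, Mul(21, Rational(-57, 2))) = Add(-395, Rational(-1197, 2)) = Rational(-1987, 2)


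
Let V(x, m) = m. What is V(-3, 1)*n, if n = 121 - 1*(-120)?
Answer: 241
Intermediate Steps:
n = 241 (n = 121 + 120 = 241)
V(-3, 1)*n = 1*241 = 241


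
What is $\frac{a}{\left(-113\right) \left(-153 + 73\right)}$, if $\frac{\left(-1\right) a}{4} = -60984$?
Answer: $\frac{15246}{565} \approx 26.984$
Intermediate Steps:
$a = 243936$ ($a = \left(-4\right) \left(-60984\right) = 243936$)
$\frac{a}{\left(-113\right) \left(-153 + 73\right)} = \frac{243936}{\left(-113\right) \left(-153 + 73\right)} = \frac{243936}{\left(-113\right) \left(-80\right)} = \frac{243936}{9040} = 243936 \cdot \frac{1}{9040} = \frac{15246}{565}$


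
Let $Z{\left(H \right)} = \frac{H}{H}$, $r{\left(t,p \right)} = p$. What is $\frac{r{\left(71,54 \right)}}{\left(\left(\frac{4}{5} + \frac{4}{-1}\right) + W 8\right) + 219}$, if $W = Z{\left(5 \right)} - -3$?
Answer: $\frac{90}{413} \approx 0.21792$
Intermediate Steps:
$Z{\left(H \right)} = 1$
$W = 4$ ($W = 1 - -3 = 1 + 3 = 4$)
$\frac{r{\left(71,54 \right)}}{\left(\left(\frac{4}{5} + \frac{4}{-1}\right) + W 8\right) + 219} = \frac{54}{\left(\left(\frac{4}{5} + \frac{4}{-1}\right) + 4 \cdot 8\right) + 219} = \frac{54}{\left(\left(4 \cdot \frac{1}{5} + 4 \left(-1\right)\right) + 32\right) + 219} = \frac{54}{\left(\left(\frac{4}{5} - 4\right) + 32\right) + 219} = \frac{54}{\left(- \frac{16}{5} + 32\right) + 219} = \frac{54}{\frac{144}{5} + 219} = \frac{54}{\frac{1239}{5}} = 54 \cdot \frac{5}{1239} = \frac{90}{413}$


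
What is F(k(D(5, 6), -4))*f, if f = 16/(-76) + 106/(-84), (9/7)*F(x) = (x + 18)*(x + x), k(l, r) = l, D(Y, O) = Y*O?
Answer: -188000/57 ≈ -3298.2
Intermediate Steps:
D(Y, O) = O*Y
F(x) = 14*x*(18 + x)/9 (F(x) = 7*((x + 18)*(x + x))/9 = 7*((18 + x)*(2*x))/9 = 7*(2*x*(18 + x))/9 = 14*x*(18 + x)/9)
f = -1175/798 (f = 16*(-1/76) + 106*(-1/84) = -4/19 - 53/42 = -1175/798 ≈ -1.4724)
F(k(D(5, 6), -4))*f = (14*(6*5)*(18 + 6*5)/9)*(-1175/798) = ((14/9)*30*(18 + 30))*(-1175/798) = ((14/9)*30*48)*(-1175/798) = 2240*(-1175/798) = -188000/57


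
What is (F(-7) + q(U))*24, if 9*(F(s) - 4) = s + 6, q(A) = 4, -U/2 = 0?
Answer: 568/3 ≈ 189.33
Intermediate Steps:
U = 0 (U = -2*0 = 0)
F(s) = 14/3 + s/9 (F(s) = 4 + (s + 6)/9 = 4 + (6 + s)/9 = 4 + (2/3 + s/9) = 14/3 + s/9)
(F(-7) + q(U))*24 = ((14/3 + (1/9)*(-7)) + 4)*24 = ((14/3 - 7/9) + 4)*24 = (35/9 + 4)*24 = (71/9)*24 = 568/3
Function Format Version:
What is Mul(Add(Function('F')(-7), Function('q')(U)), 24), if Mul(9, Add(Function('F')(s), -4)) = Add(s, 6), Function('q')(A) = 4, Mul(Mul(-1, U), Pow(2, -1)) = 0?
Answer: Rational(568, 3) ≈ 189.33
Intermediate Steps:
U = 0 (U = Mul(-2, 0) = 0)
Function('F')(s) = Add(Rational(14, 3), Mul(Rational(1, 9), s)) (Function('F')(s) = Add(4, Mul(Rational(1, 9), Add(s, 6))) = Add(4, Mul(Rational(1, 9), Add(6, s))) = Add(4, Add(Rational(2, 3), Mul(Rational(1, 9), s))) = Add(Rational(14, 3), Mul(Rational(1, 9), s)))
Mul(Add(Function('F')(-7), Function('q')(U)), 24) = Mul(Add(Add(Rational(14, 3), Mul(Rational(1, 9), -7)), 4), 24) = Mul(Add(Add(Rational(14, 3), Rational(-7, 9)), 4), 24) = Mul(Add(Rational(35, 9), 4), 24) = Mul(Rational(71, 9), 24) = Rational(568, 3)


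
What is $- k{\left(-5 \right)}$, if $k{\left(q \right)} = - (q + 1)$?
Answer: $-4$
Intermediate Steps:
$k{\left(q \right)} = -1 - q$ ($k{\left(q \right)} = - (1 + q) = -1 - q$)
$- k{\left(-5 \right)} = - (-1 - -5) = - (-1 + 5) = \left(-1\right) 4 = -4$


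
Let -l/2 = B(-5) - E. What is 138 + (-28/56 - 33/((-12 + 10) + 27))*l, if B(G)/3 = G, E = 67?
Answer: -4012/25 ≈ -160.48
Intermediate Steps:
B(G) = 3*G
l = 164 (l = -2*(3*(-5) - 1*67) = -2*(-15 - 67) = -2*(-82) = 164)
138 + (-28/56 - 33/((-12 + 10) + 27))*l = 138 + (-28/56 - 33/((-12 + 10) + 27))*164 = 138 + (-28*1/56 - 33/(-2 + 27))*164 = 138 + (-½ - 33/25)*164 = 138 - 91/50*164 = 138 - 7462/25 = -4012/25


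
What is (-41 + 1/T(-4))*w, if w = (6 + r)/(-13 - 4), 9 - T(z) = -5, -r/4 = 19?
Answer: -2865/17 ≈ -168.53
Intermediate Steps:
r = -76 (r = -4*19 = -76)
T(z) = 14 (T(z) = 9 - 1*(-5) = 9 + 5 = 14)
w = 70/17 (w = (6 - 76)/(-13 - 4) = -70/(-17) = -70*(-1/17) = 70/17 ≈ 4.1176)
(-41 + 1/T(-4))*w = (-41 + 1/14)*(70/17) = -573/14*70/17 = -2865/17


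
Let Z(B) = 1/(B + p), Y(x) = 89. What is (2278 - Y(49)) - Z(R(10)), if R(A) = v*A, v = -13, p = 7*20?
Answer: 21889/10 ≈ 2188.9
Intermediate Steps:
p = 140
R(A) = -13*A
Z(B) = 1/(140 + B) (Z(B) = 1/(B + 140) = 1/(140 + B))
(2278 - Y(49)) - Z(R(10)) = (2278 - 1*89) - 1/(140 - 13*10) = (2278 - 89) - 1/(140 - 130) = 2189 - 1/10 = 2189 - 1*⅒ = 2189 - ⅒ = 21889/10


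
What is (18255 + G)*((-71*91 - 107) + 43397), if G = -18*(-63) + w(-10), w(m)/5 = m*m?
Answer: 732491981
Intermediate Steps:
w(m) = 5*m² (w(m) = 5*(m*m) = 5*m²)
G = 1634 (G = -18*(-63) + 5*(-10)² = 1134 + 5*100 = 1134 + 500 = 1634)
(18255 + G)*((-71*91 - 107) + 43397) = (18255 + 1634)*((-71*91 - 107) + 43397) = 19889*((-6461 - 107) + 43397) = 19889*(-6568 + 43397) = 19889*36829 = 732491981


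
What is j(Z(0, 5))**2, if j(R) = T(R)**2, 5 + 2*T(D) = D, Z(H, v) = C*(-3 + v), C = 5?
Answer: 625/16 ≈ 39.063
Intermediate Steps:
Z(H, v) = -15 + 5*v (Z(H, v) = 5*(-3 + v) = -15 + 5*v)
T(D) = -5/2 + D/2
j(R) = (-5/2 + R/2)**2
j(Z(0, 5))**2 = ((-5 + (-15 + 5*5))**2/4)**2 = ((-5 + (-15 + 25))**2/4)**2 = ((-5 + 10)**2/4)**2 = ((1/4)*5**2)**2 = ((1/4)*25)**2 = (25/4)**2 = 625/16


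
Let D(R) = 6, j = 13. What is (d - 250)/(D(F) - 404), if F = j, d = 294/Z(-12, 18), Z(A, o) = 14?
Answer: 229/398 ≈ 0.57538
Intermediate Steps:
d = 21 (d = 294/14 = 294*(1/14) = 21)
F = 13
(d - 250)/(D(F) - 404) = (21 - 250)/(6 - 404) = -229/(-398) = -229*(-1/398) = 229/398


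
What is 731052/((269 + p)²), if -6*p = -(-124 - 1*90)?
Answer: 234981/17500 ≈ 13.427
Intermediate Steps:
p = -107/3 (p = -(-1)*(-124 - 1*90)/6 = -(-1)*(-124 - 90)/6 = -(-1)*(-214)/6 = -⅙*214 = -107/3 ≈ -35.667)
731052/((269 + p)²) = 731052/((269 - 107/3)²) = 731052/((700/3)²) = 731052/(490000/9) = 731052*(9/490000) = 234981/17500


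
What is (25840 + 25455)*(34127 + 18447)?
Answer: 2696783330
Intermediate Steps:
(25840 + 25455)*(34127 + 18447) = 51295*52574 = 2696783330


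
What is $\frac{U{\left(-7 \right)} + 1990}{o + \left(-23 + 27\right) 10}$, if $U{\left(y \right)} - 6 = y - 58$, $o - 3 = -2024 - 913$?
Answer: $- \frac{1931}{2894} \approx -0.66724$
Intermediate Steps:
$o = -2934$ ($o = 3 - 2937 = -2934$)
$U{\left(y \right)} = -52 + y$ ($U{\left(y \right)} = 6 + \left(y - 58\right) = 6 + \left(-58 + y\right) = -52 + y$)
$\frac{U{\left(-7 \right)} + 1990}{o + \left(-23 + 27\right) 10} = \frac{\left(-52 - 7\right) + 1990}{-2934 + \left(-23 + 27\right) 10} = \frac{-59 + 1990}{-2934 + 4 \cdot 10} = \frac{1931}{-2934 + 40} = \frac{1931}{-2894} = 1931 \left(- \frac{1}{2894}\right) = - \frac{1931}{2894}$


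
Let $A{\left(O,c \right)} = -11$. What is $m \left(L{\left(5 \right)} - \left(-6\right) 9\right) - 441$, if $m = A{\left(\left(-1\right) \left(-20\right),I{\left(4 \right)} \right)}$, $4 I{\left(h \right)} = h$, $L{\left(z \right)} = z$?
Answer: $-1090$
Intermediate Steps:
$I{\left(h \right)} = \frac{h}{4}$
$m = -11$
$m \left(L{\left(5 \right)} - \left(-6\right) 9\right) - 441 = - 11 \left(5 - \left(-6\right) 9\right) - 441 = - 11 \left(5 - -54\right) - 441 = - 11 \left(5 + 54\right) - 441 = \left(-11\right) 59 - 441 = -649 - 441 = -1090$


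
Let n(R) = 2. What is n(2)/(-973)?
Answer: -2/973 ≈ -0.0020555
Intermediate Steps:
n(2)/(-973) = 2/(-973) = -1/973*2 = -2/973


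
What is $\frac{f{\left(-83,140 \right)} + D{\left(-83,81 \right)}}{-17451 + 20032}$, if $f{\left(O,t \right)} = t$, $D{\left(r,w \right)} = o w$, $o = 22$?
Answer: $\frac{1922}{2581} \approx 0.74467$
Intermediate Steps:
$D{\left(r,w \right)} = 22 w$
$\frac{f{\left(-83,140 \right)} + D{\left(-83,81 \right)}}{-17451 + 20032} = \frac{140 + 22 \cdot 81}{-17451 + 20032} = \frac{140 + 1782}{2581} = 1922 \cdot \frac{1}{2581} = \frac{1922}{2581}$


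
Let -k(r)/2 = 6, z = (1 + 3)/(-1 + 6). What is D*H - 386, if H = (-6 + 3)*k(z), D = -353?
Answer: -13094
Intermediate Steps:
z = ⅘ (z = 4/5 = 4*(⅕) = ⅘ ≈ 0.80000)
k(r) = -12 (k(r) = -2*6 = -12)
H = 36 (H = (-6 + 3)*(-12) = -3*(-12) = 36)
D*H - 386 = -353*36 - 386 = -12708 - 386 = -13094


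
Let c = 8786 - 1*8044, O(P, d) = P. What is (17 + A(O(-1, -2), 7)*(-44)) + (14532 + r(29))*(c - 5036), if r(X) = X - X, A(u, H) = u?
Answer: -62400347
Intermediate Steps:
c = 742 (c = 8786 - 8044 = 742)
r(X) = 0
(17 + A(O(-1, -2), 7)*(-44)) + (14532 + r(29))*(c - 5036) = (17 - 1*(-44)) + (14532 + 0)*(742 - 5036) = (17 + 44) + 14532*(-4294) = 61 - 62400408 = -62400347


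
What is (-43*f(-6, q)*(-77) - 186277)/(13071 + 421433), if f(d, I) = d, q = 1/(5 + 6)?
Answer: -29449/62072 ≈ -0.47443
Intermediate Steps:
q = 1/11 ≈ 0.090909
(-43*f(-6, q)*(-77) - 186277)/(13071 + 421433) = (-43*(-6)*(-77) - 186277)/(13071 + 421433) = (258*(-77) - 186277)/434504 = (-19866 - 186277)*(1/434504) = -206143*1/434504 = -29449/62072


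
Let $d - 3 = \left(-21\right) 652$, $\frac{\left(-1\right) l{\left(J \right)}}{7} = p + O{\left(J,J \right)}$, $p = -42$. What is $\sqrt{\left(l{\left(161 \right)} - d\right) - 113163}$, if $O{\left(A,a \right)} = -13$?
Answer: $i \sqrt{99089} \approx 314.78 i$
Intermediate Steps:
$l{\left(J \right)} = 385$ ($l{\left(J \right)} = - 7 \left(-42 - 13\right) = \left(-7\right) \left(-55\right) = 385$)
$d = -13689$ ($d = 3 - 13692 = -13689$)
$\sqrt{\left(l{\left(161 \right)} - d\right) - 113163} = \sqrt{\left(385 - -13689\right) - 113163} = \sqrt{\left(385 + 13689\right) - 113163} = \sqrt{14074 - 113163} = \sqrt{-99089} = i \sqrt{99089}$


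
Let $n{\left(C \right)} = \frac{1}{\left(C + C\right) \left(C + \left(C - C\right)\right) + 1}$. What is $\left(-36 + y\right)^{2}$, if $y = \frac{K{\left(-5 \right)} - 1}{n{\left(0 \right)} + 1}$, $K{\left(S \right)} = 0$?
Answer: $\frac{5329}{4} \approx 1332.3$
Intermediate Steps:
$n{\left(C \right)} = \frac{1}{1 + 2 C^{2}}$ ($n{\left(C \right)} = \frac{1}{2 C \left(C + 0\right) + 1} = \frac{1}{2 C C + 1} = \frac{1}{2 C^{2} + 1} = \frac{1}{1 + 2 C^{2}}$)
$y = - \frac{1}{2}$ ($y = \frac{0 - 1}{\frac{1}{1 + 2 \cdot 0^{2}} + 1} = - \frac{1}{\frac{1}{1 + 2 \cdot 0} + 1} = - \frac{1}{\frac{1}{1 + 0} + 1} = - \frac{1}{1^{-1} + 1} = - \frac{1}{1 + 1} = - \frac{1}{2} \approx -0.5$)
$\left(-36 + y\right)^{2} = \left(-36 - \frac{1}{2}\right)^{2} = \left(- \frac{73}{2}\right)^{2} = \frac{5329}{4}$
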